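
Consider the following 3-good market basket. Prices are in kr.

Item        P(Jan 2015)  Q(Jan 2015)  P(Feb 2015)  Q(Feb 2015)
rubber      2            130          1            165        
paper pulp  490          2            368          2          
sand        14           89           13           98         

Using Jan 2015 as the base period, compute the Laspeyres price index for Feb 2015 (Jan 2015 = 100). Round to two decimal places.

81.38

Laspeyres price index uses base-period quantities as weights.
ΣP(Feb 2015)·Q(Jan 2015) = 1×130 + 368×2 + 13×89 = 130 + 736 + 1157 = 2023
ΣP(Jan 2015)·Q(Jan 2015) = 2×130 + 490×2 + 14×89 = 260 + 980 + 1246 = 2486
Index = 2023 / 2486 × 100 = 81.3757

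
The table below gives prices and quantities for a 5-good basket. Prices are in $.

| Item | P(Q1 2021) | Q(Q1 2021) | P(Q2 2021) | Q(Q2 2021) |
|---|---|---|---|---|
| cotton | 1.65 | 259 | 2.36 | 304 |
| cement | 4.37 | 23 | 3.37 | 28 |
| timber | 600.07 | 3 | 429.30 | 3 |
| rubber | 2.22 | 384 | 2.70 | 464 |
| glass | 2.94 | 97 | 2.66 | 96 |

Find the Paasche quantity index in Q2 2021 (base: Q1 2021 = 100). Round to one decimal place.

110.3

Paasche quantity index uses current-period prices as weights.
ΣP(Q2 2021)·Q(Q2 2021) = 2.36×304 + 3.37×28 + 429.30×3 + 2.70×464 + 2.66×96 = 717.44 + 94.36 + 1287.9 + 1252.8 + 255.36 = 3607.86
ΣP(Q2 2021)·Q(Q1 2021) = 2.36×259 + 3.37×23 + 429.30×3 + 2.70×384 + 2.66×97 = 611.24 + 77.51 + 1287.9 + 1036.8 + 258.02 = 3271.47
Index = 3607.86 / 3271.47 × 100 = 110.2825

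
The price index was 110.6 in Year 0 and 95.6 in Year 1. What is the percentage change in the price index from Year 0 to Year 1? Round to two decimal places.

-13.56%

Change = (95.6 − 110.6) / 110.6 × 100
       = -15.0 / 110.6 × 100 = -13.5624%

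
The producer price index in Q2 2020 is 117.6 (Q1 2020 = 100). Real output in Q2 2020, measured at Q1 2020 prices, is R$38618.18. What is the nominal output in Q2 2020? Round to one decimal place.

45415.0

Nominal = Real × (Index/100) = 38618.18 × (117.6/100)
        = 38618.18 × 1.176 = 45414.9797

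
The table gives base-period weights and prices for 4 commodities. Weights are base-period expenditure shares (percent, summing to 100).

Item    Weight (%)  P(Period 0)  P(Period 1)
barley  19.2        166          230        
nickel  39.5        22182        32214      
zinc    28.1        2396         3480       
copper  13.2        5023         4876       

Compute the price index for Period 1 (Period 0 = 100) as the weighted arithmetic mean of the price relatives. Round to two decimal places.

barley: 19.2 × (230/166) = 19.2 × 1.385542 = 26.6024
nickel: 39.5 × (32214/22182) = 39.5 × 1.452259 = 57.3642
zinc: 28.1 × (3480/2396) = 28.1 × 1.452421 = 40.8130
copper: 13.2 × (4876/5023) = 13.2 × 0.970735 = 12.8137
Index = Σ wᵢ·(p₁ᵢ/p₀ᵢ) = 26.6024 + 57.3642 + 40.8130 + 12.8137 = 137.5933

137.59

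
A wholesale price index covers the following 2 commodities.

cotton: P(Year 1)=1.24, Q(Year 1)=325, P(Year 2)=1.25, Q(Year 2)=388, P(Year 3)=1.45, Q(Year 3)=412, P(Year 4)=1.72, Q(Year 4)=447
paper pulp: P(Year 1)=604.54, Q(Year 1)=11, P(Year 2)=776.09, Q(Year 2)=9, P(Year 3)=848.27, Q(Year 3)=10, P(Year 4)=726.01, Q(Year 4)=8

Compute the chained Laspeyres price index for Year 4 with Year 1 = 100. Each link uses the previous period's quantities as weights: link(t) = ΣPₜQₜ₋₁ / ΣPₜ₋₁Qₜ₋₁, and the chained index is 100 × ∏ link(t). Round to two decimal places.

122.12

Link Year 1→Year 2:
ΣP(Year 2)Q(Year 1) = 1.25×325 + 776.09×11 = 406.25 + 8536.99 = 8943.24
ΣP(Year 1)Q(Year 1) = 1.24×325 + 604.54×11 = 403 + 6649.94 = 7052.94
link = 8943.24/7052.94 = 1.268016
Link Year 2→Year 3:
ΣP(Year 3)Q(Year 2) = 1.45×388 + 848.27×9 = 562.6 + 7634.43 = 8197.03
ΣP(Year 2)Q(Year 2) = 1.25×388 + 776.09×9 = 485 + 6984.81 = 7469.81
link = 8197.03/7469.81 = 1.097355
Link Year 3→Year 4:
ΣP(Year 4)Q(Year 3) = 1.72×412 + 726.01×10 = 708.64 + 7260.1 = 7968.74
ΣP(Year 3)Q(Year 3) = 1.45×412 + 848.27×10 = 597.4 + 8482.7 = 9080.1
link = 7968.74/9080.1 = 0.877605
Chained index = 100 × 1.268016 × 1.097355 × 0.877605 = 122.1155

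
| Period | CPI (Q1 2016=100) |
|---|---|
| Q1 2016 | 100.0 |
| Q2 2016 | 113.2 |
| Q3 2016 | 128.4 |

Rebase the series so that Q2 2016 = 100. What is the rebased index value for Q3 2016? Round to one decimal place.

113.4

Rebased(Q3 2016) = 128.4 / 113.2 × 100 = 113.4276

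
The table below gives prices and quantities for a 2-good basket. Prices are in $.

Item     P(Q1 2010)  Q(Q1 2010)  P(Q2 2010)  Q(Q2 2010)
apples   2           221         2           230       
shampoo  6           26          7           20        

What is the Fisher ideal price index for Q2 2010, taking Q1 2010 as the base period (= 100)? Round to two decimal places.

103.90

Laspeyres component (base-period weights):
ΣP(Q2 2010)Q(Q1 2010) = 2×221 + 7×26 = 442 + 182 = 624
ΣP(Q1 2010)Q(Q1 2010) = 2×221 + 6×26 = 442 + 156 = 598
L = 624 / 598 × 100 = 104.3478
Paasche component (current-period weights):
ΣP(Q2 2010)Q(Q2 2010) = 2×230 + 7×20 = 460 + 140 = 600
ΣP(Q1 2010)Q(Q2 2010) = 2×230 + 6×20 = 460 + 120 = 580
P = 600 / 580 × 100 = 103.4483
Fisher = √(L × P) = √(104.3478 × 103.4483) = 103.8971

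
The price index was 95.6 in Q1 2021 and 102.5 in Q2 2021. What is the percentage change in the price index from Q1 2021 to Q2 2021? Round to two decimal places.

Change = (102.5 − 95.6) / 95.6 × 100
       = 6.9 / 95.6 × 100 = 7.2176%

7.22%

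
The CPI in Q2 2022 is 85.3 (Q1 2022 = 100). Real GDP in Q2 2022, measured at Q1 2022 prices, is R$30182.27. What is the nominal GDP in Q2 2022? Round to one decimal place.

25745.5

Nominal = Real × (Index/100) = 30182.27 × (85.3/100)
        = 30182.27 × 0.853 = 25745.4763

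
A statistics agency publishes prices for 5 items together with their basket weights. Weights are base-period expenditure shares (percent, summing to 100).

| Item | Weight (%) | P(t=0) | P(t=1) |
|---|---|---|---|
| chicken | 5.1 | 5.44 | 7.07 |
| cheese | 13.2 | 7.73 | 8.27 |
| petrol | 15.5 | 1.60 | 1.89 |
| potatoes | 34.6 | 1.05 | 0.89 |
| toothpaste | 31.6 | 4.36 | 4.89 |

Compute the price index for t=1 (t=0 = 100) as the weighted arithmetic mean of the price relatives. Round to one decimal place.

103.8

chicken: 5.1 × (7.07/5.44) = 5.1 × 1.299632 = 6.6281
cheese: 13.2 × (8.27/7.73) = 13.2 × 1.069858 = 14.1221
petrol: 15.5 × (1.89/1.60) = 15.5 × 1.181250 = 18.3094
potatoes: 34.6 × (0.89/1.05) = 34.6 × 0.847619 = 29.3276
toothpaste: 31.6 × (4.89/4.36) = 31.6 × 1.121560 = 35.4413
Index = Σ wᵢ·(p₁ᵢ/p₀ᵢ) = 6.6281 + 14.1221 + 18.3094 + 29.3276 + 35.4413 = 103.8285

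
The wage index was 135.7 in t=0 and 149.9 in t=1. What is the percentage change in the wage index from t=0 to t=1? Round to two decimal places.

Change = (149.9 − 135.7) / 135.7 × 100
       = 14.2 / 135.7 × 100 = 10.4643%

10.46%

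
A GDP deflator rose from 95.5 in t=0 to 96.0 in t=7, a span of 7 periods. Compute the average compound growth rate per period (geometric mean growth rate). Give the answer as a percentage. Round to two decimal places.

0.07%

Growth factor = (96.0/95.5)^(1/7) = (1.005236)^(1/7) = 1.000746
Growth rate = 1.000746 − 1 = 0.000746 = 0.0746%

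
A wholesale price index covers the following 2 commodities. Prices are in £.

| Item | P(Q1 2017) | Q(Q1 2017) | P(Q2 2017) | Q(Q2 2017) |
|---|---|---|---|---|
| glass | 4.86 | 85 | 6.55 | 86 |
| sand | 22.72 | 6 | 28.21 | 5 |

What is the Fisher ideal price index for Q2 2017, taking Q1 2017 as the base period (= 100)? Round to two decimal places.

132.32

Laspeyres component (base-period weights):
ΣP(Q2 2017)Q(Q1 2017) = 6.55×85 + 28.21×6 = 556.75 + 169.26 = 726.01
ΣP(Q1 2017)Q(Q1 2017) = 4.86×85 + 22.72×6 = 413.1 + 136.32 = 549.42
L = 726.01 / 549.42 × 100 = 132.1412
Paasche component (current-period weights):
ΣP(Q2 2017)Q(Q2 2017) = 6.55×86 + 28.21×5 = 563.3 + 141.05 = 704.35
ΣP(Q1 2017)Q(Q2 2017) = 4.86×86 + 22.72×5 = 417.96 + 113.6 = 531.56
P = 704.35 / 531.56 × 100 = 132.5062
Fisher = √(L × P) = √(132.1412 × 132.5062) = 132.3236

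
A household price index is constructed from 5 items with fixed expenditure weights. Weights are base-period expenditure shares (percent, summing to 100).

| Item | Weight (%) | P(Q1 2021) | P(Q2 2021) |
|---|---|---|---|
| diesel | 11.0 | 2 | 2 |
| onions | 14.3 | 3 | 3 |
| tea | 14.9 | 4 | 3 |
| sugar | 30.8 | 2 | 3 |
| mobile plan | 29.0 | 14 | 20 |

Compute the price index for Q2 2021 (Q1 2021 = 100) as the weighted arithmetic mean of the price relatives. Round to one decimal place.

diesel: 11.0 × (2/2) = 11.0 × 1.000000 = 11.0000
onions: 14.3 × (3/3) = 14.3 × 1.000000 = 14.3000
tea: 14.9 × (3/4) = 14.9 × 0.750000 = 11.1750
sugar: 30.8 × (3/2) = 30.8 × 1.500000 = 46.2000
mobile plan: 29.0 × (20/14) = 29.0 × 1.428571 = 41.4286
Index = Σ wᵢ·(p₁ᵢ/p₀ᵢ) = 11.0000 + 14.3000 + 11.1750 + 46.2000 + 41.4286 = 124.1036

124.1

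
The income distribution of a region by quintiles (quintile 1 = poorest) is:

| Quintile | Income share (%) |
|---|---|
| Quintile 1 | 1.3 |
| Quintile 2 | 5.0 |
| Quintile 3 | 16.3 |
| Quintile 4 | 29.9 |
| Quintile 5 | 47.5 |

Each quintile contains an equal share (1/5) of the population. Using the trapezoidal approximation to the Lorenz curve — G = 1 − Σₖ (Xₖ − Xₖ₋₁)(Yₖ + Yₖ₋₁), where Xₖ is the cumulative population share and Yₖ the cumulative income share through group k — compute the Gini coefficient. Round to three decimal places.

Cumulative income shares Yₖ: 0.0130, 0.0630, 0.2260, 0.5250, 1.0000
Σ (Xₖ−Xₖ₋₁)(Yₖ+Yₖ₋₁) = (1/5)(0.0130+0.0000) + (1/5)(0.0630+0.0130) + (1/5)(0.2260+0.0630) + (1/5)(0.5250+0.2260) + (1/5)(1.0000+0.5250)
  = 0.0026 + 0.0152 + 0.0578 + 0.1502 + 0.3050 = 0.5308
G = 1 − 0.5308 = 0.4692

0.469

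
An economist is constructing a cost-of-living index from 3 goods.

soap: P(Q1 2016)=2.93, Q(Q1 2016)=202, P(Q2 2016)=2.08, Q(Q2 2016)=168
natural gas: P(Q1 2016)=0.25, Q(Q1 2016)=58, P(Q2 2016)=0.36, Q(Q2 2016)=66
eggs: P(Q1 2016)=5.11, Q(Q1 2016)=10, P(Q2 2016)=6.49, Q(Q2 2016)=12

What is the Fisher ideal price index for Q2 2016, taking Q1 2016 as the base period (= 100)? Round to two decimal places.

Laspeyres component (base-period weights):
ΣP(Q2 2016)Q(Q1 2016) = 2.08×202 + 0.36×58 + 6.49×10 = 420.16 + 20.88 + 64.9 = 505.94
ΣP(Q1 2016)Q(Q1 2016) = 2.93×202 + 0.25×58 + 5.11×10 = 591.86 + 14.5 + 51.1 = 657.46
L = 505.94 / 657.46 × 100 = 76.9537
Paasche component (current-period weights):
ΣP(Q2 2016)Q(Q2 2016) = 2.08×168 + 0.36×66 + 6.49×12 = 349.44 + 23.76 + 77.88 = 451.08
ΣP(Q1 2016)Q(Q2 2016) = 2.93×168 + 0.25×66 + 5.11×12 = 492.24 + 16.5 + 61.32 = 570.06
P = 451.08 / 570.06 × 100 = 79.1285
Fisher = √(L × P) = √(76.9537 × 79.1285) = 78.0335

78.03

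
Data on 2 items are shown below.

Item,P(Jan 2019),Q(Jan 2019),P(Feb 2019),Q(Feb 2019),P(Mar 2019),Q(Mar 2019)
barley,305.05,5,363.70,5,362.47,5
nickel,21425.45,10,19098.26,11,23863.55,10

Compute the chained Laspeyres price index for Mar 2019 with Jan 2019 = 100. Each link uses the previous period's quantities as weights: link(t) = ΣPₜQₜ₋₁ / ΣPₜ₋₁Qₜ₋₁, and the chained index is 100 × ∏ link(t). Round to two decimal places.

Link Jan 2019→Feb 2019:
ΣP(Feb 2019)Q(Jan 2019) = 363.70×5 + 19098.26×10 = 1818.5 + 190982.6 = 192801.1
ΣP(Jan 2019)Q(Jan 2019) = 305.05×5 + 21425.45×10 = 1525.25 + 214254.5 = 215779.75
link = 192801.1/215779.75 = 0.893509
Link Feb 2019→Mar 2019:
ΣP(Mar 2019)Q(Feb 2019) = 362.47×5 + 23863.55×11 = 1812.35 + 262499.05 = 264311.4
ΣP(Feb 2019)Q(Feb 2019) = 363.70×5 + 19098.26×11 = 1818.5 + 210080.86 = 211899.36
link = 264311.4/211899.36 = 1.247344
Chained index = 100 × 0.893509 × 1.247344 = 111.4513

111.45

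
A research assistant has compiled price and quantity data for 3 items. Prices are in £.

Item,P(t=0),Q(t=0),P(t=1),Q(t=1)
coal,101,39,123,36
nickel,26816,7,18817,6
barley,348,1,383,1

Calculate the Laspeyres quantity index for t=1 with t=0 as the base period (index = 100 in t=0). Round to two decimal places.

Laspeyres quantity index uses base-period prices as weights.
ΣP(t=0)·Q(t=1) = 101×36 + 26816×6 + 348×1 = 3636 + 160896 + 348 = 164880
ΣP(t=0)·Q(t=0) = 101×39 + 26816×7 + 348×1 = 3939 + 187712 + 348 = 191999
Index = 164880 / 191999 × 100 = 85.8754

85.88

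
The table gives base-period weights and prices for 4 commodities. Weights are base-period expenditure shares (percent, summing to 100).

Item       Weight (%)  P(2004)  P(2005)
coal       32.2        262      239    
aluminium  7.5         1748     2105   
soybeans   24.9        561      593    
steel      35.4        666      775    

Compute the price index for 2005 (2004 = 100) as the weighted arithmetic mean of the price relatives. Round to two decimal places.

105.92

coal: 32.2 × (239/262) = 32.2 × 0.912214 = 29.3733
aluminium: 7.5 × (2105/1748) = 7.5 × 1.204233 = 9.0318
soybeans: 24.9 × (593/561) = 24.9 × 1.057041 = 26.3203
steel: 35.4 × (775/666) = 35.4 × 1.163664 = 41.1937
Index = Σ wᵢ·(p₁ᵢ/p₀ᵢ) = 29.3733 + 9.0318 + 26.3203 + 41.1937 = 105.9190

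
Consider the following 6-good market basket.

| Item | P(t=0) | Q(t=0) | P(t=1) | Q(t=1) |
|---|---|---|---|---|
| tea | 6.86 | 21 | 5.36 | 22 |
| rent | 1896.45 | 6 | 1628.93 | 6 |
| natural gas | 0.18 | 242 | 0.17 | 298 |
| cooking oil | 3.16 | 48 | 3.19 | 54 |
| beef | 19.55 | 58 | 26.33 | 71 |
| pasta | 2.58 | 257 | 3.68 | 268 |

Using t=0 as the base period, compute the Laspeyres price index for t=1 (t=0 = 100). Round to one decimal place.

Laspeyres price index uses base-period quantities as weights.
ΣP(t=1)·Q(t=0) = 5.36×21 + 1628.93×6 + 0.17×242 + 3.19×48 + 26.33×58 + 3.68×257 = 112.56 + 9773.58 + 41.14 + 153.12 + 1527.14 + 945.76 = 12553.3
ΣP(t=0)·Q(t=0) = 6.86×21 + 1896.45×6 + 0.18×242 + 3.16×48 + 19.55×58 + 2.58×257 = 144.06 + 11378.7 + 43.56 + 151.68 + 1133.9 + 663.06 = 13514.96
Index = 12553.3 / 13514.96 × 100 = 92.8845

92.9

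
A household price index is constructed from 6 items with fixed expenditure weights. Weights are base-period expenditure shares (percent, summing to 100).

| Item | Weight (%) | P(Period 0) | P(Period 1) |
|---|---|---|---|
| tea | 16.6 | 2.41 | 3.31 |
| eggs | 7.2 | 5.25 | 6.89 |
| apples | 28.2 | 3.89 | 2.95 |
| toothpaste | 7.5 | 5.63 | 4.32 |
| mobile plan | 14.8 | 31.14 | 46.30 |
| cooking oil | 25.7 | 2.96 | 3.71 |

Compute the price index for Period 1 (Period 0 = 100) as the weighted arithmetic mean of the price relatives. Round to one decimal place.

tea: 16.6 × (3.31/2.41) = 16.6 × 1.373444 = 22.7992
eggs: 7.2 × (6.89/5.25) = 7.2 × 1.312381 = 9.4491
apples: 28.2 × (2.95/3.89) = 28.2 × 0.758355 = 21.3856
toothpaste: 7.5 × (4.32/5.63) = 7.5 × 0.767318 = 5.7549
mobile plan: 14.8 × (46.30/31.14) = 14.8 × 1.486834 = 22.0051
cooking oil: 25.7 × (3.71/2.96) = 25.7 × 1.253378 = 32.2118
Index = Σ wᵢ·(p₁ᵢ/p₀ᵢ) = 22.7992 + 9.4491 + 21.3856 + 5.7549 + 22.0051 + 32.2118 = 113.6058

113.6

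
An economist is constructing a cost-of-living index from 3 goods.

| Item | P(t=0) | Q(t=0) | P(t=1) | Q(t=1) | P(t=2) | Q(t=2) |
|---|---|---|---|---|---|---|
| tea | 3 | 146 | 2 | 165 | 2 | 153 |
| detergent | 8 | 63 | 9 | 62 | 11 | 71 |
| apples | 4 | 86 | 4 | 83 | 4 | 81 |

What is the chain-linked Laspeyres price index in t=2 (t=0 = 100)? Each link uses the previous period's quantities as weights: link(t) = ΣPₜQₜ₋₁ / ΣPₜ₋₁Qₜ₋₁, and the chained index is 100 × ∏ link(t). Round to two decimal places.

103.05

Link t=0→t=1:
ΣP(t=1)Q(t=0) = 2×146 + 9×63 + 4×86 = 292 + 567 + 344 = 1203
ΣP(t=0)Q(t=0) = 3×146 + 8×63 + 4×86 = 438 + 504 + 344 = 1286
link = 1203/1286 = 0.935459
Link t=1→t=2:
ΣP(t=2)Q(t=1) = 2×165 + 11×62 + 4×83 = 330 + 682 + 332 = 1344
ΣP(t=1)Q(t=1) = 2×165 + 9×62 + 4×83 = 330 + 558 + 332 = 1220
link = 1344/1220 = 1.101639
Chained index = 100 × 0.935459 × 1.101639 = 103.0538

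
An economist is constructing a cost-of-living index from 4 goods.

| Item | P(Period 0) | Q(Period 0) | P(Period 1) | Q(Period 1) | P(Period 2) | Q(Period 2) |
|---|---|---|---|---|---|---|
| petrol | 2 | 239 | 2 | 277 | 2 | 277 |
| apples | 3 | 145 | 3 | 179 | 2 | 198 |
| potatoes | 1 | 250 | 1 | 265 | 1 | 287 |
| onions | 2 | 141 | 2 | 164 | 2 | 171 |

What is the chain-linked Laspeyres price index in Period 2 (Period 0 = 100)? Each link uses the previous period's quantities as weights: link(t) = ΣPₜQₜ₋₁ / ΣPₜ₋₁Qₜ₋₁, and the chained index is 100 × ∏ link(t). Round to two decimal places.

89.37

Link Period 0→Period 1:
ΣP(Period 1)Q(Period 0) = 2×239 + 3×145 + 1×250 + 2×141 = 478 + 435 + 250 + 282 = 1445
ΣP(Period 0)Q(Period 0) = 2×239 + 3×145 + 1×250 + 2×141 = 478 + 435 + 250 + 282 = 1445
link = 1445/1445 = 1.000000
Link Period 1→Period 2:
ΣP(Period 2)Q(Period 1) = 2×277 + 2×179 + 1×265 + 2×164 = 554 + 358 + 265 + 328 = 1505
ΣP(Period 1)Q(Period 1) = 2×277 + 3×179 + 1×265 + 2×164 = 554 + 537 + 265 + 328 = 1684
link = 1505/1684 = 0.893705
Chained index = 100 × 1.000000 × 0.893705 = 89.3705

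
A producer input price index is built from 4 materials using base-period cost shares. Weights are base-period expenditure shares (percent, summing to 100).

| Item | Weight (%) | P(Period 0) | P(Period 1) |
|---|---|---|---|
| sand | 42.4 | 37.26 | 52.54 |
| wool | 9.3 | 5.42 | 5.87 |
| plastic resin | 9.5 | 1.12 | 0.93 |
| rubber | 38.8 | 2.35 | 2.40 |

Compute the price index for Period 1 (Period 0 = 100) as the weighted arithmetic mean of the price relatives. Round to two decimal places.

sand: 42.4 × (52.54/37.26) = 42.4 × 1.410091 = 59.7879
wool: 9.3 × (5.87/5.42) = 9.3 × 1.083026 = 10.0721
plastic resin: 9.5 × (0.93/1.12) = 9.5 × 0.830357 = 7.8884
rubber: 38.8 × (2.40/2.35) = 38.8 × 1.021277 = 39.6255
Index = Σ wᵢ·(p₁ᵢ/p₀ᵢ) = 59.7879 + 10.0721 + 7.8884 + 39.6255 = 117.3739

117.37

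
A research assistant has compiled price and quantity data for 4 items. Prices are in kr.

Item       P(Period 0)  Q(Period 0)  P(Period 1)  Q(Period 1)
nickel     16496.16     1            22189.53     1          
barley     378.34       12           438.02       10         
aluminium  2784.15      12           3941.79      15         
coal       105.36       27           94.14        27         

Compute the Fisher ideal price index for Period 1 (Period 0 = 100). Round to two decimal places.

Laspeyres component (base-period weights):
ΣP(Period 1)Q(Period 0) = 22189.53×1 + 438.02×12 + 3941.79×12 + 94.14×27 = 22189.53 + 5256.24 + 47301.48 + 2541.78 = 77289.03
ΣP(Period 0)Q(Period 0) = 16496.16×1 + 378.34×12 + 2784.15×12 + 105.36×27 = 16496.16 + 4540.08 + 33409.8 + 2844.72 = 57290.76
L = 77289.03 / 57290.76 × 100 = 134.9066
Paasche component (current-period weights):
ΣP(Period 1)Q(Period 1) = 22189.53×1 + 438.02×10 + 3941.79×15 + 94.14×27 = 22189.53 + 4380.2 + 59126.85 + 2541.78 = 88238.36
ΣP(Period 0)Q(Period 1) = 16496.16×1 + 378.34×10 + 2784.15×15 + 105.36×27 = 16496.16 + 3783.4 + 41762.25 + 2844.72 = 64886.53
P = 88238.36 / 64886.53 × 100 = 135.9887
Fisher = √(L × P) = √(134.9066 × 135.9887) = 135.4466

135.45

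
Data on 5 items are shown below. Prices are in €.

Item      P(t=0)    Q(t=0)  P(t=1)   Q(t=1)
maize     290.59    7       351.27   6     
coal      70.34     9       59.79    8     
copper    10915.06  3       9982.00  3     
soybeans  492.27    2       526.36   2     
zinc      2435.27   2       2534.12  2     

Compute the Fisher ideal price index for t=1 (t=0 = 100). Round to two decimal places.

Laspeyres component (base-period weights):
ΣP(t=1)Q(t=0) = 351.27×7 + 59.79×9 + 9982.00×3 + 526.36×2 + 2534.12×2 = 2458.89 + 538.11 + 29946 + 1052.72 + 5068.24 = 39063.96
ΣP(t=0)Q(t=0) = 290.59×7 + 70.34×9 + 10915.06×3 + 492.27×2 + 2435.27×2 = 2034.13 + 633.06 + 32745.18 + 984.54 + 4870.54 = 41267.45
L = 39063.96 / 41267.45 × 100 = 94.6605
Paasche component (current-period weights):
ΣP(t=1)Q(t=1) = 351.27×6 + 59.79×8 + 9982.00×3 + 526.36×2 + 2534.12×2 = 2107.62 + 478.32 + 29946 + 1052.72 + 5068.24 = 38652.9
ΣP(t=0)Q(t=1) = 290.59×6 + 70.34×8 + 10915.06×3 + 492.27×2 + 2435.27×2 = 1743.54 + 562.72 + 32745.18 + 984.54 + 4870.54 = 40906.52
P = 38652.9 / 40906.52 × 100 = 94.4908
Fisher = √(L × P) = √(94.6605 × 94.4908) = 94.5756

94.58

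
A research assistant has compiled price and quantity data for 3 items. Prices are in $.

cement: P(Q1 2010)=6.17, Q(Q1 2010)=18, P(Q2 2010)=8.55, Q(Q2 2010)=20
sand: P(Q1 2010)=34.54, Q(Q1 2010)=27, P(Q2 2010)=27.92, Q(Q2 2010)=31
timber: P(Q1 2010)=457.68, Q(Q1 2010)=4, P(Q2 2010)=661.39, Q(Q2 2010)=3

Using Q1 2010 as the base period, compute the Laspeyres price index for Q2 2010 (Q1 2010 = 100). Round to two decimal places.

123.62

Laspeyres price index uses base-period quantities as weights.
ΣP(Q2 2010)·Q(Q1 2010) = 8.55×18 + 27.92×27 + 661.39×4 = 153.9 + 753.84 + 2645.56 = 3553.3
ΣP(Q1 2010)·Q(Q1 2010) = 6.17×18 + 34.54×27 + 457.68×4 = 111.06 + 932.58 + 1830.72 = 2874.36
Index = 3553.3 / 2874.36 × 100 = 123.6206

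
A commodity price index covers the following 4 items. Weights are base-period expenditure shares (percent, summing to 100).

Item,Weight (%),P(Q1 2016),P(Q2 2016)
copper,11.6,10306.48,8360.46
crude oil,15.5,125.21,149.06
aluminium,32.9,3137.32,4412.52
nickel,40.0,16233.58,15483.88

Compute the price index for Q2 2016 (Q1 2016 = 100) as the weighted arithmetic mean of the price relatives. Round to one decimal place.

copper: 11.6 × (8360.46/10306.48) = 11.6 × 0.811185 = 9.4097
crude oil: 15.5 × (149.06/125.21) = 15.5 × 1.190480 = 18.4524
aluminium: 32.9 × (4412.52/3137.32) = 32.9 × 1.406462 = 46.2726
nickel: 40.0 × (15483.88/16233.58) = 40.0 × 0.953818 = 38.1527
Index = Σ wᵢ·(p₁ᵢ/p₀ᵢ) = 9.4097 + 18.4524 + 46.2726 + 38.1527 = 112.2875

112.3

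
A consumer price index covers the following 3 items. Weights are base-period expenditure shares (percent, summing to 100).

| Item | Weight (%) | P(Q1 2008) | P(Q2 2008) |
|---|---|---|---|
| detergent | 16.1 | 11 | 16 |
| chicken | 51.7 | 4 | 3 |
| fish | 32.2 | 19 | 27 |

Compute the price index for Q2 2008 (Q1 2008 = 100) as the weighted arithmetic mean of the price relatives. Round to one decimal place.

108.0

detergent: 16.1 × (16/11) = 16.1 × 1.454545 = 23.4182
chicken: 51.7 × (3/4) = 51.7 × 0.750000 = 38.7750
fish: 32.2 × (27/19) = 32.2 × 1.421053 = 45.7579
Index = Σ wᵢ·(p₁ᵢ/p₀ᵢ) = 23.4182 + 38.7750 + 45.7579 = 107.9511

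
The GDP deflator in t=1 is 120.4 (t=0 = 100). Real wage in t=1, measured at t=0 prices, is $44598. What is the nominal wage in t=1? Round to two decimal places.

53695.99

Nominal = Real × (Index/100) = 44598 × (120.4/100)
        = 44598 × 1.204 = 53695.9920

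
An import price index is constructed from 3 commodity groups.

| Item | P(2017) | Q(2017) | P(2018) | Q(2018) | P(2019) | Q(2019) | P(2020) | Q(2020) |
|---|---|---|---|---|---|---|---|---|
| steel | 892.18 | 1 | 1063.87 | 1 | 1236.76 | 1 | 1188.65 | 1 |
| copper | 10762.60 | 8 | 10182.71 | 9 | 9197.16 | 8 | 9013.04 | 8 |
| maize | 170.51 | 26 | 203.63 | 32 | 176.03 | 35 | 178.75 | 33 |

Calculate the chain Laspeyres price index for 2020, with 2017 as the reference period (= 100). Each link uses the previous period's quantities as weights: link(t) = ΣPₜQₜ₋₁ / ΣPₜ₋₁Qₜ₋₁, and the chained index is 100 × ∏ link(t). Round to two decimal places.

85.25

Link 2017→2018:
ΣP(2018)Q(2017) = 1063.87×1 + 10182.71×8 + 203.63×26 = 1063.87 + 81461.68 + 5294.38 = 87819.93
ΣP(2017)Q(2017) = 892.18×1 + 10762.60×8 + 170.51×26 = 892.18 + 86100.8 + 4433.26 = 91426.24
link = 87819.93/91426.24 = 0.960555
Link 2018→2019:
ΣP(2019)Q(2018) = 1236.76×1 + 9197.16×9 + 176.03×32 = 1236.76 + 82774.44 + 5632.96 = 89644.16
ΣP(2018)Q(2018) = 1063.87×1 + 10182.71×9 + 203.63×32 = 1063.87 + 91644.39 + 6516.16 = 99224.42
link = 89644.16/99224.42 = 0.903449
Link 2019→2020:
ΣP(2020)Q(2019) = 1188.65×1 + 9013.04×8 + 178.75×35 = 1188.65 + 72104.32 + 6256.25 = 79549.22
ΣP(2019)Q(2019) = 1236.76×1 + 9197.16×8 + 176.03×35 = 1236.76 + 73577.28 + 6161.05 = 80975.09
link = 79549.22/80975.09 = 0.982391
Chained index = 100 × 0.960555 × 0.903449 × 0.982391 = 85.2531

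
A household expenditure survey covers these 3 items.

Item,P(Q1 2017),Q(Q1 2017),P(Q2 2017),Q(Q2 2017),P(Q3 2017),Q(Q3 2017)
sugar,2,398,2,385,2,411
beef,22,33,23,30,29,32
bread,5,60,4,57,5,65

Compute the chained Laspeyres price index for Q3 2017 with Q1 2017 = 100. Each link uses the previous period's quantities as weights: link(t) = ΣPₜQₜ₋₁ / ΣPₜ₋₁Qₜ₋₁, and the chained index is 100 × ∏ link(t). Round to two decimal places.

112.35

Link Q1 2017→Q2 2017:
ΣP(Q2 2017)Q(Q1 2017) = 2×398 + 23×33 + 4×60 = 796 + 759 + 240 = 1795
ΣP(Q1 2017)Q(Q1 2017) = 2×398 + 22×33 + 5×60 = 796 + 726 + 300 = 1822
link = 1795/1822 = 0.985181
Link Q2 2017→Q3 2017:
ΣP(Q3 2017)Q(Q2 2017) = 2×385 + 29×30 + 5×57 = 770 + 870 + 285 = 1925
ΣP(Q2 2017)Q(Q2 2017) = 2×385 + 23×30 + 4×57 = 770 + 690 + 228 = 1688
link = 1925/1688 = 1.140403
Chained index = 100 × 0.985181 × 1.140403 = 112.3503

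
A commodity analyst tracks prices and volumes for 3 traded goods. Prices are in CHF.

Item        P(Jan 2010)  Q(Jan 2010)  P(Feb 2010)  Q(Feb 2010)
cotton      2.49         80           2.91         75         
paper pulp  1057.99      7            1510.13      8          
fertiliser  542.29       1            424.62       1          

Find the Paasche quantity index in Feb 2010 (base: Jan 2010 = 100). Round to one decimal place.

Paasche quantity index uses current-period prices as weights.
ΣP(Feb 2010)·Q(Feb 2010) = 2.91×75 + 1510.13×8 + 424.62×1 = 218.25 + 12081.04 + 424.62 = 12723.91
ΣP(Feb 2010)·Q(Jan 2010) = 2.91×80 + 1510.13×7 + 424.62×1 = 232.8 + 10570.91 + 424.62 = 11228.33
Index = 12723.91 / 11228.33 × 100 = 113.3197

113.3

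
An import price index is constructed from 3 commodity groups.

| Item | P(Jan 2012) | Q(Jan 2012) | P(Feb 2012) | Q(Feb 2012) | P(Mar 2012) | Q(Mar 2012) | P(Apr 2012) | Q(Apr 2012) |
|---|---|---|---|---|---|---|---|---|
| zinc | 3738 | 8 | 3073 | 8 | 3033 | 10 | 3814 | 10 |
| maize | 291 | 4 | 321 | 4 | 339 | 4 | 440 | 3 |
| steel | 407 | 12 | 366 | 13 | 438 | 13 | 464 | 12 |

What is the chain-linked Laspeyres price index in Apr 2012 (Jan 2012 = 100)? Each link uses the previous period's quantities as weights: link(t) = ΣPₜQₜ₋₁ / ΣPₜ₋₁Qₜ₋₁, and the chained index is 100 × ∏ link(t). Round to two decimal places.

105.75

Link Jan 2012→Feb 2012:
ΣP(Feb 2012)Q(Jan 2012) = 3073×8 + 321×4 + 366×12 = 24584 + 1284 + 4392 = 30260
ΣP(Jan 2012)Q(Jan 2012) = 3738×8 + 291×4 + 407×12 = 29904 + 1164 + 4884 = 35952
link = 30260/35952 = 0.841678
Link Feb 2012→Mar 2012:
ΣP(Mar 2012)Q(Feb 2012) = 3033×8 + 339×4 + 438×13 = 24264 + 1356 + 5694 = 31314
ΣP(Feb 2012)Q(Feb 2012) = 3073×8 + 321×4 + 366×13 = 24584 + 1284 + 4758 = 30626
link = 31314/30626 = 1.022465
Link Mar 2012→Apr 2012:
ΣP(Apr 2012)Q(Mar 2012) = 3814×10 + 440×4 + 464×13 = 38140 + 1760 + 6032 = 45932
ΣP(Mar 2012)Q(Mar 2012) = 3033×10 + 339×4 + 438×13 = 30330 + 1356 + 5694 = 37380
link = 45932/37380 = 1.228785
Chained index = 100 × 0.841678 × 1.022465 × 1.228785 = 105.7475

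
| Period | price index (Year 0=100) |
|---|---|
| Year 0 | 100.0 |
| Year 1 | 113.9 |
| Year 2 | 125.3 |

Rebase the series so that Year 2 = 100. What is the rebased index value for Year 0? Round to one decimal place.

Rebased(Year 0) = 100.0 / 125.3 × 100 = 79.8085

79.8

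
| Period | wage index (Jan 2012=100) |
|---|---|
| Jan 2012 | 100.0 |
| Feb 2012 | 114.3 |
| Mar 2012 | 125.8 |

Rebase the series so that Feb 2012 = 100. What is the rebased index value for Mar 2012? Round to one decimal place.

110.1

Rebased(Mar 2012) = 125.8 / 114.3 × 100 = 110.0612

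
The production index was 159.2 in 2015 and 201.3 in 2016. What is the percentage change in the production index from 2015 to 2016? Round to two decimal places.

26.44%

Change = (201.3 − 159.2) / 159.2 × 100
       = 42.1 / 159.2 × 100 = 26.4447%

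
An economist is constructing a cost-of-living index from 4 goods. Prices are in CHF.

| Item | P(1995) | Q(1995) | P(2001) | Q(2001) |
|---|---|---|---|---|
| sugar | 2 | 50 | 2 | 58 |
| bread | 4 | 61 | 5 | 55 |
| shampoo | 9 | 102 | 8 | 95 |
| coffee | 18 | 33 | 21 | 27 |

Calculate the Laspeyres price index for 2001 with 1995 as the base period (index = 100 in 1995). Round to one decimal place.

Laspeyres price index uses base-period quantities as weights.
ΣP(2001)·Q(1995) = 2×50 + 5×61 + 8×102 + 21×33 = 100 + 305 + 816 + 693 = 1914
ΣP(1995)·Q(1995) = 2×50 + 4×61 + 9×102 + 18×33 = 100 + 244 + 918 + 594 = 1856
Index = 1914 / 1856 × 100 = 103.1250

103.1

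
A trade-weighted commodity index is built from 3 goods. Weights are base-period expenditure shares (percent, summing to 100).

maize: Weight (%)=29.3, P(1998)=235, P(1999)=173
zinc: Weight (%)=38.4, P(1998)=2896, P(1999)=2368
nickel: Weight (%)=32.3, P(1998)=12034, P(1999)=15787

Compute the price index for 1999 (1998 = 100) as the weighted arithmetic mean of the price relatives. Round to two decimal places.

maize: 29.3 × (173/235) = 29.3 × 0.736170 = 21.5698
zinc: 38.4 × (2368/2896) = 38.4 × 0.817680 = 31.3989
nickel: 32.3 × (15787/12034) = 32.3 × 1.311866 = 42.3733
Index = Σ wᵢ·(p₁ᵢ/p₀ᵢ) = 21.5698 + 31.3989 + 42.3733 = 95.3420

95.34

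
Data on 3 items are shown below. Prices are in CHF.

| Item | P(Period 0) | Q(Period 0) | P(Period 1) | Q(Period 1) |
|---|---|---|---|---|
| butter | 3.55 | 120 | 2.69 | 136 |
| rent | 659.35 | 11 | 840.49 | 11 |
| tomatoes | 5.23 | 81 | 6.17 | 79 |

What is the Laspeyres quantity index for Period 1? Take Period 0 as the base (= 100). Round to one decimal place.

Laspeyres quantity index uses base-period prices as weights.
ΣP(Period 0)·Q(Period 1) = 3.55×136 + 659.35×11 + 5.23×79 = 482.8 + 7252.85 + 413.17 = 8148.82
ΣP(Period 0)·Q(Period 0) = 3.55×120 + 659.35×11 + 5.23×81 = 426 + 7252.85 + 423.63 = 8102.48
Index = 8148.82 / 8102.48 × 100 = 100.5719

100.6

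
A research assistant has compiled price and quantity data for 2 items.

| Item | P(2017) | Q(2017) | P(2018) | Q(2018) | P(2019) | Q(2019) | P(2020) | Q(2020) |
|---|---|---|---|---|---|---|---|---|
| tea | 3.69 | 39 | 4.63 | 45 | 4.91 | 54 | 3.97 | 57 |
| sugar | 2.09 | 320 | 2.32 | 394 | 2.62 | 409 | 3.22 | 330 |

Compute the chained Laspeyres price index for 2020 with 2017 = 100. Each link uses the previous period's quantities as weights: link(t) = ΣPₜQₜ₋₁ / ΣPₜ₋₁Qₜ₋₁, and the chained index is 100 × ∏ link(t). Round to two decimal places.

Link 2017→2018:
ΣP(2018)Q(2017) = 4.63×39 + 2.32×320 = 180.57 + 742.4 = 922.97
ΣP(2017)Q(2017) = 3.69×39 + 2.09×320 = 143.91 + 668.8 = 812.71
link = 922.97/812.71 = 1.135670
Link 2018→2019:
ΣP(2019)Q(2018) = 4.91×45 + 2.62×394 = 220.95 + 1032.28 = 1253.23
ΣP(2018)Q(2018) = 4.63×45 + 2.32×394 = 208.35 + 914.08 = 1122.43
link = 1253.23/1122.43 = 1.116533
Link 2019→2020:
ΣP(2020)Q(2019) = 3.97×54 + 3.22×409 = 214.38 + 1316.98 = 1531.36
ΣP(2019)Q(2019) = 4.91×54 + 2.62×409 = 265.14 + 1071.58 = 1336.72
link = 1531.36/1336.72 = 1.145610
Chained index = 100 × 1.135670 × 1.116533 × 1.145610 = 145.2648

145.26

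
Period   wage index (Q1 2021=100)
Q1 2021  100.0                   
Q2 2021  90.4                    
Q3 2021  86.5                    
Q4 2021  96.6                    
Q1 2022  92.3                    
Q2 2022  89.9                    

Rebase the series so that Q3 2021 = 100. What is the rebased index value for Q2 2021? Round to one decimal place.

104.5

Rebased(Q2 2021) = 90.4 / 86.5 × 100 = 104.5087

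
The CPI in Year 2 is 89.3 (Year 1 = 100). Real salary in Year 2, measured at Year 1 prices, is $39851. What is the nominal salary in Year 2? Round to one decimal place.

Nominal = Real × (Index/100) = 39851 × (89.3/100)
        = 39851 × 0.893 = 35586.9430

35586.9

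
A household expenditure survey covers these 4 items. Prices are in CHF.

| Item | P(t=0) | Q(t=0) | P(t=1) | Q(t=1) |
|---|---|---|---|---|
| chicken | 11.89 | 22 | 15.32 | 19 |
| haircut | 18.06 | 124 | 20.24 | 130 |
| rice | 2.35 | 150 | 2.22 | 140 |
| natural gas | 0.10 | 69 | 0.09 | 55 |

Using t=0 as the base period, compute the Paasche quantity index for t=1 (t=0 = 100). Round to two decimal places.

101.63

Paasche quantity index uses current-period prices as weights.
ΣP(t=1)·Q(t=1) = 15.32×19 + 20.24×130 + 2.22×140 + 0.09×55 = 291.08 + 2631.2 + 310.8 + 4.95 = 3238.03
ΣP(t=1)·Q(t=0) = 15.32×22 + 20.24×124 + 2.22×150 + 0.09×69 = 337.04 + 2509.76 + 333 + 6.21 = 3186.01
Index = 3238.03 / 3186.01 × 100 = 101.6328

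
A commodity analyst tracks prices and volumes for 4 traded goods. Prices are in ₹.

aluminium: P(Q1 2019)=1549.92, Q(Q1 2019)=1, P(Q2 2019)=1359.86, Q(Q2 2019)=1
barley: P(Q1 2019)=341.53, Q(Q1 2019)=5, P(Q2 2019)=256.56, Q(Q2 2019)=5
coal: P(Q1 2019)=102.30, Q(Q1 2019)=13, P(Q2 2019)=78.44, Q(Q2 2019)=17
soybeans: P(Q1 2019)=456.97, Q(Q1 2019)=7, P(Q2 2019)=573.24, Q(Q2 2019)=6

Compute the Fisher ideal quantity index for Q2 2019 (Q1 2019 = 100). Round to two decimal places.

97.99

Laspeyres component (base-period weights):
ΣP(Q1 2019)Q(Q2 2019) = 1549.92×1 + 341.53×5 + 102.30×17 + 456.97×6 = 1549.92 + 1707.65 + 1739.1 + 2741.82 = 7738.49
ΣP(Q1 2019)Q(Q1 2019) = 1549.92×1 + 341.53×5 + 102.30×13 + 456.97×7 = 1549.92 + 1707.65 + 1329.9 + 3198.79 = 7786.26
L = 7738.49 / 7786.26 × 100 = 99.3865
Paasche component (current-period weights):
ΣP(Q2 2019)Q(Q2 2019) = 1359.86×1 + 256.56×5 + 78.44×17 + 573.24×6 = 1359.86 + 1282.8 + 1333.48 + 3439.44 = 7415.58
ΣP(Q2 2019)Q(Q1 2019) = 1359.86×1 + 256.56×5 + 78.44×13 + 573.24×7 = 1359.86 + 1282.8 + 1019.72 + 4012.68 = 7675.06
P = 7415.58 / 7675.06 × 100 = 96.6192
Fisher = √(L × P) = √(99.3865 × 96.6192) = 97.9931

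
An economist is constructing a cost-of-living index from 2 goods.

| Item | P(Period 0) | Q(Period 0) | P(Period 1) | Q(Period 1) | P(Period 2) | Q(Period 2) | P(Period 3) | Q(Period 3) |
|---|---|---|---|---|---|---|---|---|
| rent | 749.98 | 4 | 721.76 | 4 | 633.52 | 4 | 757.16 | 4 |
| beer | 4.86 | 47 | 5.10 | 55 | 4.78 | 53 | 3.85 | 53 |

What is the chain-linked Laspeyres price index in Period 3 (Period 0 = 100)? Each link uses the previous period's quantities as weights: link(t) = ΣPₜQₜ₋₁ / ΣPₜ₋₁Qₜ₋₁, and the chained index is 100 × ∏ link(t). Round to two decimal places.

Link Period 0→Period 1:
ΣP(Period 1)Q(Period 0) = 721.76×4 + 5.10×47 = 2887.04 + 239.7 = 3126.74
ΣP(Period 0)Q(Period 0) = 749.98×4 + 4.86×47 = 2999.92 + 228.42 = 3228.34
link = 3126.74/3228.34 = 0.968529
Link Period 1→Period 2:
ΣP(Period 2)Q(Period 1) = 633.52×4 + 4.78×55 = 2534.08 + 262.9 = 2796.98
ΣP(Period 1)Q(Period 1) = 721.76×4 + 5.10×55 = 2887.04 + 280.5 = 3167.54
link = 2796.98/3167.54 = 0.883013
Link Period 2→Period 3:
ΣP(Period 3)Q(Period 2) = 757.16×4 + 3.85×53 = 3028.64 + 204.05 = 3232.69
ΣP(Period 2)Q(Period 2) = 633.52×4 + 4.78×53 = 2534.08 + 253.34 = 2787.42
link = 3232.69/2787.42 = 1.159743
Chained index = 100 × 0.968529 × 0.883013 × 1.159743 = 99.1840

99.18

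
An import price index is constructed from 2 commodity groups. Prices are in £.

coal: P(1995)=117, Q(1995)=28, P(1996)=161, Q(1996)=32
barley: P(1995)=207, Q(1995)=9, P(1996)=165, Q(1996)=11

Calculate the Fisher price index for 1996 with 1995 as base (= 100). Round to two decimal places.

Laspeyres component (base-period weights):
ΣP(1996)Q(1995) = 161×28 + 165×9 = 4508 + 1485 = 5993
ΣP(1995)Q(1995) = 117×28 + 207×9 = 3276 + 1863 = 5139
L = 5993 / 5139 × 100 = 116.6180
Paasche component (current-period weights):
ΣP(1996)Q(1996) = 161×32 + 165×11 = 5152 + 1815 = 6967
ΣP(1995)Q(1996) = 117×32 + 207×11 = 3744 + 2277 = 6021
P = 6967 / 6021 × 100 = 115.7117
Fisher = √(L × P) = √(116.6180 × 115.7117) = 116.1640

116.16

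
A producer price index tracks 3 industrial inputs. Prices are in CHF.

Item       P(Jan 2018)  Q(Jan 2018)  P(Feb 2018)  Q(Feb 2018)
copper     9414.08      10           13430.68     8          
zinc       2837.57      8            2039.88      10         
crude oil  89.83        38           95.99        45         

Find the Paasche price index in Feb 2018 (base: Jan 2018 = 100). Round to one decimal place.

122.7

Paasche price index uses current-period quantities as weights.
ΣP(Feb 2018)·Q(Feb 2018) = 13430.68×8 + 2039.88×10 + 95.99×45 = 107445.44 + 20398.8 + 4319.55 = 132163.79
ΣP(Jan 2018)·Q(Feb 2018) = 9414.08×8 + 2837.57×10 + 89.83×45 = 75312.64 + 28375.7 + 4042.35 = 107730.69
Index = 132163.79 / 107730.69 × 100 = 122.6798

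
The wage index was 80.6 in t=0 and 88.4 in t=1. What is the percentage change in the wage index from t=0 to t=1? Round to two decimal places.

9.68%

Change = (88.4 − 80.6) / 80.6 × 100
       = 7.8 / 80.6 × 100 = 9.6774%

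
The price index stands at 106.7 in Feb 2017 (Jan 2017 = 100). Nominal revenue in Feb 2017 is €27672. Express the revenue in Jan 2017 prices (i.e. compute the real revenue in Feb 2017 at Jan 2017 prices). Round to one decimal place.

Real = Nominal ÷ (Index/100) = 27672 ÷ (106.7/100)
     = 27672 ÷ 1.067 = 25934.3955

25934.4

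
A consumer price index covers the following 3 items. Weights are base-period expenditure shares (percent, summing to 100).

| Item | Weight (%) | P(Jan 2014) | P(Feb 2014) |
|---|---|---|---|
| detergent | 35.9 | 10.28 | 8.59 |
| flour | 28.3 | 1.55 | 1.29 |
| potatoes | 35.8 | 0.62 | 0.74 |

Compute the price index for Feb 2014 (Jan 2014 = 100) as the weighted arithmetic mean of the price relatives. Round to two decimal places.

96.28

detergent: 35.9 × (8.59/10.28) = 35.9 × 0.835603 = 29.9982
flour: 28.3 × (1.29/1.55) = 28.3 × 0.832258 = 23.5529
potatoes: 35.8 × (0.74/0.62) = 35.8 × 1.193548 = 42.7290
Index = Σ wᵢ·(p₁ᵢ/p₀ᵢ) = 29.9982 + 23.5529 + 42.7290 = 96.2801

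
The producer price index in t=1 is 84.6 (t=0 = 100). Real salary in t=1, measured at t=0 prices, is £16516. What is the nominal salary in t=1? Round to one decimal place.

Nominal = Real × (Index/100) = 16516 × (84.6/100)
        = 16516 × 0.846 = 13972.5360

13972.5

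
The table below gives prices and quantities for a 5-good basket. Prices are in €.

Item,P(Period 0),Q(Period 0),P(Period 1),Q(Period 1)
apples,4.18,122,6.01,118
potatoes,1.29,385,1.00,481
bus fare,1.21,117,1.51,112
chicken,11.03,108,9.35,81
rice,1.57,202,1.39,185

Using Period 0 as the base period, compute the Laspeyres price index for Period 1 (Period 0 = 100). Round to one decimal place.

97.3

Laspeyres price index uses base-period quantities as weights.
ΣP(Period 1)·Q(Period 0) = 6.01×122 + 1.00×385 + 1.51×117 + 9.35×108 + 1.39×202 = 733.22 + 385 + 176.67 + 1009.8 + 280.78 = 2585.47
ΣP(Period 0)·Q(Period 0) = 4.18×122 + 1.29×385 + 1.21×117 + 11.03×108 + 1.57×202 = 509.96 + 496.65 + 141.57 + 1191.24 + 317.14 = 2656.56
Index = 2585.47 / 2656.56 × 100 = 97.3240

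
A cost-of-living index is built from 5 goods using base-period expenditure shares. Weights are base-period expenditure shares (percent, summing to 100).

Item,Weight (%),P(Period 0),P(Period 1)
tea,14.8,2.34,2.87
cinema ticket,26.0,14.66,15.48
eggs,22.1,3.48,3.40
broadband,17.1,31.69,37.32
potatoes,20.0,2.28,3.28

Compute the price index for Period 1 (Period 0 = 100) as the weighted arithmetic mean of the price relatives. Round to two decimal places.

116.11

tea: 14.8 × (2.87/2.34) = 14.8 × 1.226496 = 18.1521
cinema ticket: 26.0 × (15.48/14.66) = 26.0 × 1.055935 = 27.4543
eggs: 22.1 × (3.40/3.48) = 22.1 × 0.977011 = 21.5920
broadband: 17.1 × (37.32/31.69) = 17.1 × 1.177659 = 20.1380
potatoes: 20.0 × (3.28/2.28) = 20.0 × 1.438596 = 28.7719
Index = Σ wᵢ·(p₁ᵢ/p₀ᵢ) = 18.1521 + 27.4543 + 21.5920 + 20.1380 + 28.7719 = 116.1083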